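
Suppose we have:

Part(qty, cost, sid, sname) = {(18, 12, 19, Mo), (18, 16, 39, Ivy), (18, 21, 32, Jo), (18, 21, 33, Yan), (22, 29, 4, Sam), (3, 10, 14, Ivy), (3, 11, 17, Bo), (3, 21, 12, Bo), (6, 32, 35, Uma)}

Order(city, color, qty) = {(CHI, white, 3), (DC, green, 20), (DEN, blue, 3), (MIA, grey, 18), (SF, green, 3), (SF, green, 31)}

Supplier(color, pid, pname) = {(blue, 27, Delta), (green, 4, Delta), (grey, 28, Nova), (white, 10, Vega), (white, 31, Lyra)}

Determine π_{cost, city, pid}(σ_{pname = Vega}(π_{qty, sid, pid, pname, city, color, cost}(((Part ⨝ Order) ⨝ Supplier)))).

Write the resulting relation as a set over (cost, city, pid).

{(10, CHI, 10), (11, CHI, 10), (21, CHI, 10)}

Natural join on qty: {(18, 12, 19, Mo, MIA, grey), (18, 16, 39, Ivy, MIA, grey), (18, 21, 32, Jo, MIA, grey), (18, 21, 33, Yan, MIA, grey), (3, 10, 14, Ivy, CHI, white), (3, 10, 14, Ivy, DEN, blue), (3, 10, 14, Ivy, SF, green), (3, 11, 17, Bo, CHI, white), (3, 11, 17, Bo, DEN, blue), (3, 11, 17, Bo, SF, green), (3, 21, 12, Bo, CHI, white), (3, 21, 12, Bo, DEN, blue), (3, 21, 12, Bo, SF, green)}
Natural join on color: {(18, 12, 19, Mo, MIA, grey, 28, Nova), (18, 16, 39, Ivy, MIA, grey, 28, Nova), (18, 21, 32, Jo, MIA, grey, 28, Nova), (18, 21, 33, Yan, MIA, grey, 28, Nova), (3, 10, 14, Ivy, CHI, white, 10, Vega), (3, 10, 14, Ivy, CHI, white, 31, Lyra), (3, 10, 14, Ivy, DEN, blue, 27, Delta), (3, 10, 14, Ivy, SF, green, 4, Delta), (3, 11, 17, Bo, CHI, white, 10, Vega), (3, 11, 17, Bo, CHI, white, 31, Lyra), (3, 11, 17, Bo, DEN, blue, 27, Delta), (3, 11, 17, Bo, SF, green, 4, Delta), (3, 21, 12, Bo, CHI, white, 10, Vega), (3, 21, 12, Bo, CHI, white, 31, Lyra), (3, 21, 12, Bo, DEN, blue, 27, Delta), (3, 21, 12, Bo, SF, green, 4, Delta)}
Projecting to qty, sid, pid, pname, city, color, cost: {(18, 19, 28, Nova, MIA, grey, 12), (18, 32, 28, Nova, MIA, grey, 21), (18, 33, 28, Nova, MIA, grey, 21), (18, 39, 28, Nova, MIA, grey, 16), (3, 12, 10, Vega, CHI, white, 21), (3, 12, 27, Delta, DEN, blue, 21), (3, 12, 31, Lyra, CHI, white, 21), (3, 12, 4, Delta, SF, green, 21), (3, 14, 10, Vega, CHI, white, 10), (3, 14, 27, Delta, DEN, blue, 10), (3, 14, 31, Lyra, CHI, white, 10), (3, 14, 4, Delta, SF, green, 10), (3, 17, 10, Vega, CHI, white, 11), (3, 17, 27, Delta, DEN, blue, 11), (3, 17, 31, Lyra, CHI, white, 11), (3, 17, 4, Delta, SF, green, 11)}
Apply σ_{pname = Vega}; surviving tuples: {(3, 12, 10, Vega, CHI, white, 21), (3, 14, 10, Vega, CHI, white, 10), (3, 17, 10, Vega, CHI, white, 11)}
Projecting to cost, city, pid: {(10, CHI, 10), (11, CHI, 10), (21, CHI, 10)}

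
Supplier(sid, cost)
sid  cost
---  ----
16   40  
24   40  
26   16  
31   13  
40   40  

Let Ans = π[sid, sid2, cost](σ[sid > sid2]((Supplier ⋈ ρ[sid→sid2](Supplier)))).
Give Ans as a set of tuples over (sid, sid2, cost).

{(24, 16, 40), (40, 16, 40), (40, 24, 40)}

ρ[sid→sid2]: schema becomes (sid2, cost); tuples unchanged.
Supplier ⋈ ρ[sid→sid2](Supplier) (natural join on cost): {(16, 40, 16), (16, 40, 24), (16, 40, 40), (24, 40, 16), (24, 40, 24), (24, 40, 40), (26, 16, 26), (31, 13, 31), (40, 40, 16), (40, 40, 24), (40, 40, 40)}
Filtering on sid > sid2 leaves {(24, 40, 16), (40, 40, 16), (40, 40, 24)}.
Keep only column(s) sid, sid2, cost: {(24, 16, 40), (40, 16, 40), (40, 24, 40)}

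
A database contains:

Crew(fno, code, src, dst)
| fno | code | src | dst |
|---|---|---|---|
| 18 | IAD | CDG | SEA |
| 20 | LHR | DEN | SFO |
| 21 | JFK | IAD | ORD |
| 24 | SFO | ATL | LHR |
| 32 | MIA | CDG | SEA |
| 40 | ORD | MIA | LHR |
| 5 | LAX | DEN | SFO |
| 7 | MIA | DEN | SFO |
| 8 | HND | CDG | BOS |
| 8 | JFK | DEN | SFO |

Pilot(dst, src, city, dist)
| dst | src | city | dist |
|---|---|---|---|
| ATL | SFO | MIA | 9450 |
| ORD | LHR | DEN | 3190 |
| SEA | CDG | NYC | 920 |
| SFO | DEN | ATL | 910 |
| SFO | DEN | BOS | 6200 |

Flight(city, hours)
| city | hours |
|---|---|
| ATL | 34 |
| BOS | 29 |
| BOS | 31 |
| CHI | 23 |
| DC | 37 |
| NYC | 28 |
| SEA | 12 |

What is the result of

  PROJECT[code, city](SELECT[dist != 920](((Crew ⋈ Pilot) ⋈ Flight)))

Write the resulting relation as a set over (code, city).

{(JFK, ATL), (JFK, BOS), (LAX, ATL), (LAX, BOS), (LHR, ATL), (LHR, BOS), (MIA, ATL), (MIA, BOS)}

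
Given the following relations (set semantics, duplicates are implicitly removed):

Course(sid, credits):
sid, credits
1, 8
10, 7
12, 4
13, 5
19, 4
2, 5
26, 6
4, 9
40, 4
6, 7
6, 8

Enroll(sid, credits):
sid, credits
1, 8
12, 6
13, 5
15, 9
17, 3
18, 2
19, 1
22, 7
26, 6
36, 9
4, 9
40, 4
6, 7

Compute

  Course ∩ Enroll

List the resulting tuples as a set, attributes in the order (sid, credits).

{(1, 8), (13, 5), (26, 6), (4, 9), (40, 4), (6, 7)}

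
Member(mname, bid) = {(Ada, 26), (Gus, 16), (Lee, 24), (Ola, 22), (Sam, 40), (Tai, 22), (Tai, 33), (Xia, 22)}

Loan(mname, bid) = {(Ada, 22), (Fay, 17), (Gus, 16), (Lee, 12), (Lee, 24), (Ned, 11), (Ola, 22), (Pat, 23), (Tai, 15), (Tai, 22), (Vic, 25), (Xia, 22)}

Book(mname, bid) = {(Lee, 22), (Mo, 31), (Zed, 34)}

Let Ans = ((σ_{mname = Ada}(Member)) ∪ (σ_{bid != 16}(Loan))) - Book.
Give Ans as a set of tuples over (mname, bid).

{(Ada, 22), (Ada, 26), (Fay, 17), (Lee, 12), (Lee, 24), (Ned, 11), (Ola, 22), (Pat, 23), (Tai, 15), (Tai, 22), (Vic, 25), (Xia, 22)}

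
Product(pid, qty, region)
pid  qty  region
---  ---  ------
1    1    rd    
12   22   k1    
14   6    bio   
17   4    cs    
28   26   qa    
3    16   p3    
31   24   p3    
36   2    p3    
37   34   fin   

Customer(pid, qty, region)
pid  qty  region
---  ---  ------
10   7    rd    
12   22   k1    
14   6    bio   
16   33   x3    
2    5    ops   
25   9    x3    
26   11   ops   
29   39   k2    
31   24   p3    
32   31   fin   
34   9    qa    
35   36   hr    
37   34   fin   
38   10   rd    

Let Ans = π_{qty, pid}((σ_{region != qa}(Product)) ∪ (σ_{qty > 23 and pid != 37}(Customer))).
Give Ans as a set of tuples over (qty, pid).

σ[region != qa]: keep tuples satisfying region != qa → {(1, 1, rd), (12, 22, k1), (14, 6, bio), (17, 4, cs), (3, 16, p3), (31, 24, p3), (36, 2, p3), (37, 34, fin)}
σ[qty > 23 and pid != 37]: keep tuples satisfying qty > 23 and pid != 37 → {(16, 33, x3), (29, 39, k2), (31, 24, p3), (32, 31, fin), (35, 36, hr)}
Union: {(1, 1, rd), (12, 22, k1), (14, 6, bio), (17, 4, cs), (3, 16, p3), (31, 24, p3), (36, 2, p3), (37, 34, fin)} with {(16, 33, x3), (29, 39, k2), (31, 24, p3), (32, 31, fin), (35, 36, hr)} → {(1, 1, rd), (12, 22, k1), (14, 6, bio), (16, 33, x3), (17, 4, cs), (29, 39, k2), (3, 16, p3), (31, 24, p3), (32, 31, fin), (35, 36, hr), (36, 2, p3), (37, 34, fin)}
π_{qty, pid} gives {(1, 1), (16, 3), (2, 36), (22, 12), (24, 31), (31, 32), (33, 16), (34, 37), (36, 35), (39, 29), (4, 17), (6, 14)}.

{(1, 1), (16, 3), (2, 36), (22, 12), (24, 31), (31, 32), (33, 16), (34, 37), (36, 35), (39, 29), (4, 17), (6, 14)}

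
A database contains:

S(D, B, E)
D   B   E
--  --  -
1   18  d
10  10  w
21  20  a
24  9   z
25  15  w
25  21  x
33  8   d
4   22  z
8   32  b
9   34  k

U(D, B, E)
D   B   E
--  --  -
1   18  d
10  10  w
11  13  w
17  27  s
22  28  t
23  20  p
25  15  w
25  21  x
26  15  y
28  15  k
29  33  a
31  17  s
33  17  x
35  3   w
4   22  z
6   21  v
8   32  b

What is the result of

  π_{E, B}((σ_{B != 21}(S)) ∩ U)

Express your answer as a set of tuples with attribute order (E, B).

{(b, 32), (d, 18), (w, 10), (w, 15), (z, 22)}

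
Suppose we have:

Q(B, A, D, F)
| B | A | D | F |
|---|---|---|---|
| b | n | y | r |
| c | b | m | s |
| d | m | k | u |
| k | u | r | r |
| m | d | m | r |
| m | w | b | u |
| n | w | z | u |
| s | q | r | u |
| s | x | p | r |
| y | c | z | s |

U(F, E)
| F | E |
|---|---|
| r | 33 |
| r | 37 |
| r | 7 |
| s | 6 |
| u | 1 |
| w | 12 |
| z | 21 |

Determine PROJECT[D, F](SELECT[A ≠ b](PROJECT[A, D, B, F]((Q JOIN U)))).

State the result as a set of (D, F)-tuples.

Q ⋈ U (natural join on F): {(b, n, y, r, 33), (b, n, y, r, 37), (b, n, y, r, 7), (c, b, m, s, 6), (d, m, k, u, 1), (k, u, r, r, 33), (k, u, r, r, 37), (k, u, r, r, 7), (m, d, m, r, 33), (m, d, m, r, 37), (m, d, m, r, 7), (m, w, b, u, 1), (n, w, z, u, 1), (s, q, r, u, 1), (s, x, p, r, 33), (s, x, p, r, 37), (s, x, p, r, 7), (y, c, z, s, 6)}
π[A, D, B, F]: project onto (A, D, B, F) (8 duplicate(s) eliminated) → {(b, m, c, s), (c, z, y, s), (d, m, m, r), (m, k, d, u), (n, y, b, r), (q, r, s, u), (u, r, k, r), (w, b, m, u), (w, z, n, u), (x, p, s, r)}
Selection A ≠ b: {(c, z, y, s), (d, m, m, r), (m, k, d, u), (n, y, b, r), (q, r, s, u), (u, r, k, r), (w, b, m, u), (w, z, n, u), (x, p, s, r)}
π[D, F]: project onto (D, F) → {(b, u), (k, u), (m, r), (p, r), (r, r), (r, u), (y, r), (z, s), (z, u)}

{(b, u), (k, u), (m, r), (p, r), (r, r), (r, u), (y, r), (z, s), (z, u)}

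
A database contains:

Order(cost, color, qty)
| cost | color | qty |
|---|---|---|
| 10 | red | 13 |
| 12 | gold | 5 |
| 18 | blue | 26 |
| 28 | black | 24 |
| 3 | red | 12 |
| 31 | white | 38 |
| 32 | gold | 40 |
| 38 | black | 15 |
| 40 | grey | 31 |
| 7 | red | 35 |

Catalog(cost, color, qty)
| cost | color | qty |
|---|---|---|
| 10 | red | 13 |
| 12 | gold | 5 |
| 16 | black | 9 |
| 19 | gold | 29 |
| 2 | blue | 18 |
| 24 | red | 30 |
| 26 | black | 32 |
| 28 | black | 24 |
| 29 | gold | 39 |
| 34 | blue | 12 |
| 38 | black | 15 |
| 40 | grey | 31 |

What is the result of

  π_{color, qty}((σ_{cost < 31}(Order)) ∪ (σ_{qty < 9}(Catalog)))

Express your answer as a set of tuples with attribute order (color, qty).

{(black, 24), (blue, 26), (gold, 5), (red, 12), (red, 13), (red, 35)}

Apply σ_{cost < 31}; surviving tuples: {(10, red, 13), (12, gold, 5), (18, blue, 26), (28, black, 24), (3, red, 12), (7, red, 35)}
Apply σ_{qty < 9}; surviving tuples: {(12, gold, 5)}
Set union of the two operands is {(10, red, 13), (12, gold, 5), (18, blue, 26), (28, black, 24), (3, red, 12), (7, red, 35)}.
Keep only column(s) color, qty: {(black, 24), (blue, 26), (gold, 5), (red, 12), (red, 13), (red, 35)}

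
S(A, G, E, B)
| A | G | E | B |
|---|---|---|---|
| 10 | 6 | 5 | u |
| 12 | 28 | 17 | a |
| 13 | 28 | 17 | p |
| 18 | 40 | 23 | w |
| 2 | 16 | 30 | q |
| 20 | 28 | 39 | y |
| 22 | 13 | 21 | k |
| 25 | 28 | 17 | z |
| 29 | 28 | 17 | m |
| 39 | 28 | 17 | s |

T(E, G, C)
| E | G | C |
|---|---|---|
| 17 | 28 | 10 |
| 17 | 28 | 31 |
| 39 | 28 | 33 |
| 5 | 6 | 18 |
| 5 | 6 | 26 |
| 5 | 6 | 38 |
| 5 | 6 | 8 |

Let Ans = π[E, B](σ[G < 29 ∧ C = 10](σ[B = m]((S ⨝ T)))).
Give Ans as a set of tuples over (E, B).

{(17, m)}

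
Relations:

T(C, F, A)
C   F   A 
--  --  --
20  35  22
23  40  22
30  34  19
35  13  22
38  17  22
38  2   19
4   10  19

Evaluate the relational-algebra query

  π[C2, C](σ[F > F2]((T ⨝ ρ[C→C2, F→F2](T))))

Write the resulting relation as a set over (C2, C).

{(20, 23), (35, 20), (35, 23), (35, 38), (38, 20), (38, 23), (38, 30), (38, 4), (4, 30)}

ρ[C→C2, F→F2]: schema becomes (C2, F2, A); tuples unchanged.
Joining T and ρ[C→C2, F→F2](T) on A yields {(20, 35, 22, 20, 35), (20, 35, 22, 23, 40), (20, 35, 22, 35, 13), (20, 35, 22, 38, 17), (23, 40, 22, 20, 35), (23, 40, 22, 23, 40), (23, 40, 22, 35, 13), (23, 40, 22, 38, 17), (30, 34, 19, 30, 34), (30, 34, 19, 38, 2), (30, 34, 19, 4, 10), (35, 13, 22, 20, 35), (35, 13, 22, 23, 40), (35, 13, 22, 35, 13), (35, 13, 22, 38, 17), (38, 17, 22, 20, 35), (38, 17, 22, 23, 40), (38, 17, 22, 35, 13), (38, 17, 22, 38, 17), (38, 2, 19, 30, 34), (38, 2, 19, 38, 2), (38, 2, 19, 4, 10), (4, 10, 19, 30, 34), (4, 10, 19, 38, 2), (4, 10, 19, 4, 10)}.
Apply σ_{F > F2}; surviving tuples: {(20, 35, 22, 35, 13), (20, 35, 22, 38, 17), (23, 40, 22, 20, 35), (23, 40, 22, 35, 13), (23, 40, 22, 38, 17), (30, 34, 19, 38, 2), (30, 34, 19, 4, 10), (38, 17, 22, 35, 13), (4, 10, 19, 38, 2)}
Keep only column(s) C2, C: {(20, 23), (35, 20), (35, 23), (35, 38), (38, 20), (38, 23), (38, 30), (38, 4), (4, 30)}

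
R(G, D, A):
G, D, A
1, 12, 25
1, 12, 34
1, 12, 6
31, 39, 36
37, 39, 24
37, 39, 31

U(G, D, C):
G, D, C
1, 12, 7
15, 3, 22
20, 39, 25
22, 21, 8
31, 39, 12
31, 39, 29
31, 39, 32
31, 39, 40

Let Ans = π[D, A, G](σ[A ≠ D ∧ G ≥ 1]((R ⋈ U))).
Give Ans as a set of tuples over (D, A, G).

Natural join on G, D: {(1, 12, 25, 7), (1, 12, 34, 7), (1, 12, 6, 7), (31, 39, 36, 12), (31, 39, 36, 29), (31, 39, 36, 32), (31, 39, 36, 40)}
Apply σ_{A ≠ D ∧ G ≥ 1}; surviving tuples: {(1, 12, 25, 7), (1, 12, 34, 7), (1, 12, 6, 7), (31, 39, 36, 12), (31, 39, 36, 29), (31, 39, 36, 32), (31, 39, 36, 40)}
Projecting to D, A, G (3 duplicate(s) eliminated): {(12, 25, 1), (12, 34, 1), (12, 6, 1), (39, 36, 31)}

{(12, 25, 1), (12, 34, 1), (12, 6, 1), (39, 36, 31)}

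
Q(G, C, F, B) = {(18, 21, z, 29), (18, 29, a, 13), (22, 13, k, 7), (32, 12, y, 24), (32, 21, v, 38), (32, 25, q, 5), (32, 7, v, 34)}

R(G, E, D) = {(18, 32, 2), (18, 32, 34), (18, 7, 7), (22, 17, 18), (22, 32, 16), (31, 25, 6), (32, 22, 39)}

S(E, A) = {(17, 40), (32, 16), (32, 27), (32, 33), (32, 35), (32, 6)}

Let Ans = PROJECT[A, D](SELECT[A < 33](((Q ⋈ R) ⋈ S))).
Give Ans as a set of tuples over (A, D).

{(16, 16), (16, 2), (16, 34), (27, 16), (27, 2), (27, 34), (6, 16), (6, 2), (6, 34)}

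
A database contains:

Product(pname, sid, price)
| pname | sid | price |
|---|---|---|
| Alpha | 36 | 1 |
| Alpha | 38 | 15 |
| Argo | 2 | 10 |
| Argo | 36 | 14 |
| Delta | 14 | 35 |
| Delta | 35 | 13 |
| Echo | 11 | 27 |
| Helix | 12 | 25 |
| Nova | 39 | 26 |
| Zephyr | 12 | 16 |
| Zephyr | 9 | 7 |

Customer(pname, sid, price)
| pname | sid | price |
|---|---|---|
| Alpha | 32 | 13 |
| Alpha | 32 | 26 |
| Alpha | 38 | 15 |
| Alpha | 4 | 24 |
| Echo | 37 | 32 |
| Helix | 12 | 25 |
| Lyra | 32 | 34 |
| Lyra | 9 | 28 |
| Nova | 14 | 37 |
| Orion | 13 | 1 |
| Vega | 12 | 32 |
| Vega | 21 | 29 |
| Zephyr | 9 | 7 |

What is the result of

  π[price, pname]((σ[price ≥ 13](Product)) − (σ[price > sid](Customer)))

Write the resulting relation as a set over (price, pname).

{(13, Delta), (14, Argo), (15, Alpha), (16, Zephyr), (26, Nova), (27, Echo), (35, Delta)}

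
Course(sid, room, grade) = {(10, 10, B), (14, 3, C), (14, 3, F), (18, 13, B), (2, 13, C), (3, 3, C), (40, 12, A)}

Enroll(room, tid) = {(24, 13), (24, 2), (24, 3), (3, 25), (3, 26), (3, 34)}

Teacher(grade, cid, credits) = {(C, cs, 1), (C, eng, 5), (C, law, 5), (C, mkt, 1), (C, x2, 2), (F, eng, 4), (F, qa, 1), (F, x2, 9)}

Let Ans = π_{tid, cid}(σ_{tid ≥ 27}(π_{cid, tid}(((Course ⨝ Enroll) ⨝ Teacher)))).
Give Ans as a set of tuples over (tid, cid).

Natural join on room: {(14, 3, C, 25), (14, 3, C, 26), (14, 3, C, 34), (14, 3, F, 25), (14, 3, F, 26), (14, 3, F, 34), (3, 3, C, 25), (3, 3, C, 26), (3, 3, C, 34)}
Natural join on grade: {(14, 3, C, 25, cs, 1), (14, 3, C, 25, eng, 5), (14, 3, C, 25, law, 5), (14, 3, C, 25, mkt, 1), (14, 3, C, 25, x2, 2), (14, 3, C, 26, cs, 1), (14, 3, C, 26, eng, 5), (14, 3, C, 26, law, 5), (14, 3, C, 26, mkt, 1), (14, 3, C, 26, x2, 2), (14, 3, C, 34, cs, 1), (14, 3, C, 34, eng, 5), (14, 3, C, 34, law, 5), (14, 3, C, 34, mkt, 1), (14, 3, C, 34, x2, 2), (14, 3, F, 25, eng, 4), (14, 3, F, 25, qa, 1), (14, 3, F, 25, x2, 9), (14, 3, F, 26, eng, 4), (14, 3, F, 26, qa, 1), (14, 3, F, 26, x2, 9), (14, 3, F, 34, eng, 4), (14, 3, F, 34, qa, 1), (14, 3, F, 34, x2, 9), (3, 3, C, 25, cs, 1), (3, 3, C, 25, eng, 5), (3, 3, C, 25, law, 5), (3, 3, C, 25, mkt, 1), (3, 3, C, 25, x2, 2), (3, 3, C, 26, cs, 1), (3, 3, C, 26, eng, 5), (3, 3, C, 26, law, 5), (3, 3, C, 26, mkt, 1), (3, 3, C, 26, x2, 2), (3, 3, C, 34, cs, 1), (3, 3, C, 34, eng, 5), (3, 3, C, 34, law, 5), (3, 3, C, 34, mkt, 1), (3, 3, C, 34, x2, 2)}
π[cid, tid]: project onto (cid, tid) (21 duplicate(s) eliminated) → {(cs, 25), (cs, 26), (cs, 34), (eng, 25), (eng, 26), (eng, 34), (law, 25), (law, 26), (law, 34), (mkt, 25), (mkt, 26), (mkt, 34), (qa, 25), (qa, 26), (qa, 34), (x2, 25), (x2, 26), (x2, 34)}
Filtering on tid ≥ 27 leaves {(cs, 34), (eng, 34), (law, 34), (mkt, 34), (qa, 34), (x2, 34)}.
π[tid, cid]: project onto (tid, cid) → {(34, cs), (34, eng), (34, law), (34, mkt), (34, qa), (34, x2)}

{(34, cs), (34, eng), (34, law), (34, mkt), (34, qa), (34, x2)}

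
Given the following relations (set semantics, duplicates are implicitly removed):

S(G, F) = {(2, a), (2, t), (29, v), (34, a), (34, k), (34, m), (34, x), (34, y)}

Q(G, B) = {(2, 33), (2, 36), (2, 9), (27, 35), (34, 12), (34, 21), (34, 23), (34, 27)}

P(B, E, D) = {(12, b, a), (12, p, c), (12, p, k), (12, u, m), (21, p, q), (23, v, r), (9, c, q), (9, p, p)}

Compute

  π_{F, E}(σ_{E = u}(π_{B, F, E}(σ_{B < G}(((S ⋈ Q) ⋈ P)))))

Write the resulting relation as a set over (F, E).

Natural join on G: {(2, a, 33), (2, a, 36), (2, a, 9), (2, t, 33), (2, t, 36), (2, t, 9), (34, a, 12), (34, a, 21), (34, a, 23), (34, a, 27), (34, k, 12), (34, k, 21), (34, k, 23), (34, k, 27), (34, m, 12), (34, m, 21), (34, m, 23), (34, m, 27), (34, x, 12), (34, x, 21), (34, x, 23), (34, x, 27), (34, y, 12), (34, y, 21), (34, y, 23), (34, y, 27)}
Natural join on B: {(2, a, 9, c, q), (2, a, 9, p, p), (2, t, 9, c, q), (2, t, 9, p, p), (34, a, 12, b, a), (34, a, 12, p, c), (34, a, 12, p, k), (34, a, 12, u, m), (34, a, 21, p, q), (34, a, 23, v, r), (34, k, 12, b, a), (34, k, 12, p, c), (34, k, 12, p, k), (34, k, 12, u, m), (34, k, 21, p, q), (34, k, 23, v, r), (34, m, 12, b, a), (34, m, 12, p, c), (34, m, 12, p, k), (34, m, 12, u, m), (34, m, 21, p, q), (34, m, 23, v, r), (34, x, 12, b, a), (34, x, 12, p, c), (34, x, 12, p, k), (34, x, 12, u, m), (34, x, 21, p, q), (34, x, 23, v, r), (34, y, 12, b, a), (34, y, 12, p, c), (34, y, 12, p, k), (34, y, 12, u, m), (34, y, 21, p, q), (34, y, 23, v, r)}
Filtering on B < G leaves {(34, a, 12, b, a), (34, a, 12, p, c), (34, a, 12, p, k), (34, a, 12, u, m), (34, a, 21, p, q), (34, a, 23, v, r), (34, k, 12, b, a), (34, k, 12, p, c), (34, k, 12, p, k), (34, k, 12, u, m), (34, k, 21, p, q), (34, k, 23, v, r), (34, m, 12, b, a), (34, m, 12, p, c), (34, m, 12, p, k), (34, m, 12, u, m), (34, m, 21, p, q), (34, m, 23, v, r), (34, x, 12, b, a), (34, x, 12, p, c), (34, x, 12, p, k), (34, x, 12, u, m), (34, x, 21, p, q), (34, x, 23, v, r), (34, y, 12, b, a), (34, y, 12, p, c), (34, y, 12, p, k), (34, y, 12, u, m), (34, y, 21, p, q), (34, y, 23, v, r)}.
π_{B, F, E} gives {(12, a, b), (12, a, p), (12, a, u), (12, k, b), (12, k, p), (12, k, u), (12, m, b), (12, m, p), (12, m, u), (12, x, b), (12, x, p), (12, x, u), (12, y, b), (12, y, p), (12, y, u), (21, a, p), (21, k, p), (21, m, p), (21, x, p), (21, y, p), (23, a, v), (23, k, v), (23, m, v), (23, x, v), (23, y, v)} (5 duplicate(s) eliminated).
Filtering on E = u leaves {(12, a, u), (12, k, u), (12, m, u), (12, x, u), (12, y, u)}.
π_{F, E} gives {(a, u), (k, u), (m, u), (x, u), (y, u)}.

{(a, u), (k, u), (m, u), (x, u), (y, u)}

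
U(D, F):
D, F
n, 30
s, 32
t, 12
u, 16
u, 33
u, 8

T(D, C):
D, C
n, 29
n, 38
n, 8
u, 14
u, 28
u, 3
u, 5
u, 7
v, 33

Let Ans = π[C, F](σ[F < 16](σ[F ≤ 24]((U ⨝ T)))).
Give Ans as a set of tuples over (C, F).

U ⋈ T (natural join on D): {(n, 30, 29), (n, 30, 38), (n, 30, 8), (u, 16, 14), (u, 16, 28), (u, 16, 3), (u, 16, 5), (u, 16, 7), (u, 33, 14), (u, 33, 28), (u, 33, 3), (u, 33, 5), (u, 33, 7), (u, 8, 14), (u, 8, 28), (u, 8, 3), (u, 8, 5), (u, 8, 7)}
Apply σ_{F ≤ 24}; surviving tuples: {(u, 16, 14), (u, 16, 28), (u, 16, 3), (u, 16, 5), (u, 16, 7), (u, 8, 14), (u, 8, 28), (u, 8, 3), (u, 8, 5), (u, 8, 7)}
Apply σ_{F < 16}; surviving tuples: {(u, 8, 14), (u, 8, 28), (u, 8, 3), (u, 8, 5), (u, 8, 7)}
π_{C, F} gives {(14, 8), (28, 8), (3, 8), (5, 8), (7, 8)}.

{(14, 8), (28, 8), (3, 8), (5, 8), (7, 8)}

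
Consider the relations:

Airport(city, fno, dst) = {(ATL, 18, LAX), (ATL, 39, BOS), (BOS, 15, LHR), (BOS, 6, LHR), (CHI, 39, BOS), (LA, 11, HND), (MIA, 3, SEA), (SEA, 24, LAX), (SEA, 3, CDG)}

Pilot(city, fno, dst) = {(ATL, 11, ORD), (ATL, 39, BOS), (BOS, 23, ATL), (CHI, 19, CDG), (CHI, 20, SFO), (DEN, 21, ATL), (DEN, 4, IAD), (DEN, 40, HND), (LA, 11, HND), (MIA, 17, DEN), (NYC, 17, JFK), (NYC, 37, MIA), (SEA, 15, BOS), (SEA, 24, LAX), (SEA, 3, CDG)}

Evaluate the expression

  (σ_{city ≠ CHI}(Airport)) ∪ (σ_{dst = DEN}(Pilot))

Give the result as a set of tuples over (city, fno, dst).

Selection city ≠ CHI: {(ATL, 18, LAX), (ATL, 39, BOS), (BOS, 15, LHR), (BOS, 6, LHR), (LA, 11, HND), (MIA, 3, SEA), (SEA, 24, LAX), (SEA, 3, CDG)}
Selection dst = DEN: {(MIA, 17, DEN)}
Union: {(ATL, 18, LAX), (ATL, 39, BOS), (BOS, 15, LHR), (BOS, 6, LHR), (LA, 11, HND), (MIA, 3, SEA), (SEA, 24, LAX), (SEA, 3, CDG)} with {(MIA, 17, DEN)} → {(ATL, 18, LAX), (ATL, 39, BOS), (BOS, 15, LHR), (BOS, 6, LHR), (LA, 11, HND), (MIA, 17, DEN), (MIA, 3, SEA), (SEA, 24, LAX), (SEA, 3, CDG)}

{(ATL, 18, LAX), (ATL, 39, BOS), (BOS, 15, LHR), (BOS, 6, LHR), (LA, 11, HND), (MIA, 17, DEN), (MIA, 3, SEA), (SEA, 24, LAX), (SEA, 3, CDG)}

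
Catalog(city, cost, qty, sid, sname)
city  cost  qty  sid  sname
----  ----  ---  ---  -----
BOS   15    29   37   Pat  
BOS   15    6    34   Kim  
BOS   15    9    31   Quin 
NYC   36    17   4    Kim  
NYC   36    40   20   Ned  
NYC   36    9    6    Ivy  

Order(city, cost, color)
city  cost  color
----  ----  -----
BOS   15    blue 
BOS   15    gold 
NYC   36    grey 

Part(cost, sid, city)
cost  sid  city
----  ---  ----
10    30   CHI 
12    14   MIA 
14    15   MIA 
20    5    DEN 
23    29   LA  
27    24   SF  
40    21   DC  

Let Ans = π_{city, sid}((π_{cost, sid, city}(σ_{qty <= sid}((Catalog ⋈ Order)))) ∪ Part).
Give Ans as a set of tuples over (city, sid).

{(BOS, 31), (BOS, 34), (BOS, 37), (CHI, 30), (DC, 21), (DEN, 5), (LA, 29), (MIA, 14), (MIA, 15), (SF, 24)}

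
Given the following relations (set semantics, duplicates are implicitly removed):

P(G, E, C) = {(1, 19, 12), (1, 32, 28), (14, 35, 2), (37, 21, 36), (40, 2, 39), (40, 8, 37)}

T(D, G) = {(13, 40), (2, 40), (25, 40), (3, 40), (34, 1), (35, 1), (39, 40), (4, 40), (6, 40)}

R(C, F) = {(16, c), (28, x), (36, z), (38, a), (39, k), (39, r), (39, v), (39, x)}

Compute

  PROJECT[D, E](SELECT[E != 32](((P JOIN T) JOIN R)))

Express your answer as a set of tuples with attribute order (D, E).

{(13, 2), (2, 2), (25, 2), (3, 2), (39, 2), (4, 2), (6, 2)}

Natural join on G: {(1, 19, 12, 34), (1, 19, 12, 35), (1, 32, 28, 34), (1, 32, 28, 35), (40, 2, 39, 13), (40, 2, 39, 2), (40, 2, 39, 25), (40, 2, 39, 3), (40, 2, 39, 39), (40, 2, 39, 4), (40, 2, 39, 6), (40, 8, 37, 13), (40, 8, 37, 2), (40, 8, 37, 25), (40, 8, 37, 3), (40, 8, 37, 39), (40, 8, 37, 4), (40, 8, 37, 6)}
Natural join on C: {(1, 32, 28, 34, x), (1, 32, 28, 35, x), (40, 2, 39, 13, k), (40, 2, 39, 13, r), (40, 2, 39, 13, v), (40, 2, 39, 13, x), (40, 2, 39, 2, k), (40, 2, 39, 2, r), (40, 2, 39, 2, v), (40, 2, 39, 2, x), (40, 2, 39, 25, k), (40, 2, 39, 25, r), (40, 2, 39, 25, v), (40, 2, 39, 25, x), (40, 2, 39, 3, k), (40, 2, 39, 3, r), (40, 2, 39, 3, v), (40, 2, 39, 3, x), (40, 2, 39, 39, k), (40, 2, 39, 39, r), (40, 2, 39, 39, v), (40, 2, 39, 39, x), (40, 2, 39, 4, k), (40, 2, 39, 4, r), (40, 2, 39, 4, v), (40, 2, 39, 4, x), (40, 2, 39, 6, k), (40, 2, 39, 6, r), (40, 2, 39, 6, v), (40, 2, 39, 6, x)}
σ[E != 32]: keep tuples satisfying E != 32 → {(40, 2, 39, 13, k), (40, 2, 39, 13, r), (40, 2, 39, 13, v), (40, 2, 39, 13, x), (40, 2, 39, 2, k), (40, 2, 39, 2, r), (40, 2, 39, 2, v), (40, 2, 39, 2, x), (40, 2, 39, 25, k), (40, 2, 39, 25, r), (40, 2, 39, 25, v), (40, 2, 39, 25, x), (40, 2, 39, 3, k), (40, 2, 39, 3, r), (40, 2, 39, 3, v), (40, 2, 39, 3, x), (40, 2, 39, 39, k), (40, 2, 39, 39, r), (40, 2, 39, 39, v), (40, 2, 39, 39, x), (40, 2, 39, 4, k), (40, 2, 39, 4, r), (40, 2, 39, 4, v), (40, 2, 39, 4, x), (40, 2, 39, 6, k), (40, 2, 39, 6, r), (40, 2, 39, 6, v), (40, 2, 39, 6, x)}
Projecting to D, E (21 duplicate(s) eliminated): {(13, 2), (2, 2), (25, 2), (3, 2), (39, 2), (4, 2), (6, 2)}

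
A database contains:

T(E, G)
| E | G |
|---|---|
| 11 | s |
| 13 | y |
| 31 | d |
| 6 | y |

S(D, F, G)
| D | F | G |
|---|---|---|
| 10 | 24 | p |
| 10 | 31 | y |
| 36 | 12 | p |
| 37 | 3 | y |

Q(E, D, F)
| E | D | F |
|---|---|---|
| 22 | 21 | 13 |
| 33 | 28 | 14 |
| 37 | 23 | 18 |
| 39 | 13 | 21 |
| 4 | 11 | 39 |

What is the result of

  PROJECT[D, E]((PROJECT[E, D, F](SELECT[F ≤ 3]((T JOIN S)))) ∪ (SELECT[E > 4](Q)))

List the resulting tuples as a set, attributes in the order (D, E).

T ⋈ S (natural join on G): {(13, y, 10, 31), (13, y, 37, 3), (6, y, 10, 31), (6, y, 37, 3)}
Selection F ≤ 3: {(13, y, 37, 3), (6, y, 37, 3)}
Projecting to E, D, F: {(13, 37, 3), (6, 37, 3)}
Selection E > 4: {(22, 21, 13), (33, 28, 14), (37, 23, 18), (39, 13, 21)}
Set union of the two operands is {(13, 37, 3), (22, 21, 13), (33, 28, 14), (37, 23, 18), (39, 13, 21), (6, 37, 3)}.
Projecting to D, E: {(13, 39), (21, 22), (23, 37), (28, 33), (37, 13), (37, 6)}

{(13, 39), (21, 22), (23, 37), (28, 33), (37, 13), (37, 6)}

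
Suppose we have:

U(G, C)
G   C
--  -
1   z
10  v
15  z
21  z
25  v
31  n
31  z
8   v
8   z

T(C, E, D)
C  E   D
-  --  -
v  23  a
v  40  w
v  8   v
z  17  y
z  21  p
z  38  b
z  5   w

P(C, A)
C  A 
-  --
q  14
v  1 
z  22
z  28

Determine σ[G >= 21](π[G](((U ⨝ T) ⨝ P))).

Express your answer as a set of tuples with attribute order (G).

{21, 25, 31}

Joining U and T on C yields {(1, z, 17, y), (1, z, 21, p), (1, z, 38, b), (1, z, 5, w), (10, v, 23, a), (10, v, 40, w), (10, v, 8, v), (15, z, 17, y), (15, z, 21, p), (15, z, 38, b), (15, z, 5, w), (21, z, 17, y), (21, z, 21, p), (21, z, 38, b), (21, z, 5, w), (25, v, 23, a), (25, v, 40, w), (25, v, 8, v), (31, z, 17, y), (31, z, 21, p), (31, z, 38, b), (31, z, 5, w), (8, v, 23, a), (8, v, 40, w), (8, v, 8, v), (8, z, 17, y), (8, z, 21, p), (8, z, 38, b), (8, z, 5, w)}.
Joining (U ⨝ T) and P on C yields {(1, z, 17, y, 22), (1, z, 17, y, 28), (1, z, 21, p, 22), (1, z, 21, p, 28), (1, z, 38, b, 22), (1, z, 38, b, 28), (1, z, 5, w, 22), (1, z, 5, w, 28), (10, v, 23, a, 1), (10, v, 40, w, 1), (10, v, 8, v, 1), (15, z, 17, y, 22), (15, z, 17, y, 28), (15, z, 21, p, 22), (15, z, 21, p, 28), (15, z, 38, b, 22), (15, z, 38, b, 28), (15, z, 5, w, 22), (15, z, 5, w, 28), (21, z, 17, y, 22), (21, z, 17, y, 28), (21, z, 21, p, 22), (21, z, 21, p, 28), (21, z, 38, b, 22), (21, z, 38, b, 28), (21, z, 5, w, 22), (21, z, 5, w, 28), (25, v, 23, a, 1), (25, v, 40, w, 1), (25, v, 8, v, 1), (31, z, 17, y, 22), (31, z, 17, y, 28), (31, z, 21, p, 22), (31, z, 21, p, 28), (31, z, 38, b, 22), (31, z, 38, b, 28), (31, z, 5, w, 22), (31, z, 5, w, 28), (8, v, 23, a, 1), (8, v, 40, w, 1), (8, v, 8, v, 1), (8, z, 17, y, 22), (8, z, 17, y, 28), (8, z, 21, p, 22), (8, z, 21, p, 28), (8, z, 38, b, 22), (8, z, 38, b, 28), (8, z, 5, w, 22), (8, z, 5, w, 28)}.
π_{G} gives {1, 10, 15, 21, 25, 31, 8} (42 duplicate(s) eliminated).
Filtering on G >= 21 leaves {21, 25, 31}.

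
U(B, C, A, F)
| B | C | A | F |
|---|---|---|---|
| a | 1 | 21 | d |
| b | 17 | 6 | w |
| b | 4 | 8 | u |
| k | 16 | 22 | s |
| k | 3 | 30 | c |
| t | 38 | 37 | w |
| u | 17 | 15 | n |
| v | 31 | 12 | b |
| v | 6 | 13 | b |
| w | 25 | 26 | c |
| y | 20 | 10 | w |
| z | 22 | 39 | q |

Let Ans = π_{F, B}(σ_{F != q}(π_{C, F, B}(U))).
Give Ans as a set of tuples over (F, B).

π[C, F, B]: project onto (C, F, B) → {(1, d, a), (16, s, k), (17, n, u), (17, w, b), (20, w, y), (22, q, z), (25, c, w), (3, c, k), (31, b, v), (38, w, t), (4, u, b), (6, b, v)}
Apply σ_{F != q}; surviving tuples: {(1, d, a), (16, s, k), (17, n, u), (17, w, b), (20, w, y), (25, c, w), (3, c, k), (31, b, v), (38, w, t), (4, u, b), (6, b, v)}
π[F, B]: project onto (F, B) (1 duplicate(s) eliminated) → {(b, v), (c, k), (c, w), (d, a), (n, u), (s, k), (u, b), (w, b), (w, t), (w, y)}

{(b, v), (c, k), (c, w), (d, a), (n, u), (s, k), (u, b), (w, b), (w, t), (w, y)}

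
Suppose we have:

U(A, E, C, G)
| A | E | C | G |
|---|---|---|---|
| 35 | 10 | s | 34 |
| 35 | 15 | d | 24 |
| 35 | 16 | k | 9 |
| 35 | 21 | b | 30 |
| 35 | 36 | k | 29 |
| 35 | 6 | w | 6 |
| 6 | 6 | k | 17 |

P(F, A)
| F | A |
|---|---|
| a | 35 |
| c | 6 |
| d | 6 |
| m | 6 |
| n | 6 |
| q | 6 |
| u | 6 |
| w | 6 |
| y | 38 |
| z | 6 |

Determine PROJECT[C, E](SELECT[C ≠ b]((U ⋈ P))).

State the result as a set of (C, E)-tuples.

U ⋈ P (natural join on A): {(35, 10, s, 34, a), (35, 15, d, 24, a), (35, 16, k, 9, a), (35, 21, b, 30, a), (35, 36, k, 29, a), (35, 6, w, 6, a), (6, 6, k, 17, c), (6, 6, k, 17, d), (6, 6, k, 17, m), (6, 6, k, 17, n), (6, 6, k, 17, q), (6, 6, k, 17, u), (6, 6, k, 17, w), (6, 6, k, 17, z)}
Filtering on C ≠ b leaves {(35, 10, s, 34, a), (35, 15, d, 24, a), (35, 16, k, 9, a), (35, 36, k, 29, a), (35, 6, w, 6, a), (6, 6, k, 17, c), (6, 6, k, 17, d), (6, 6, k, 17, m), (6, 6, k, 17, n), (6, 6, k, 17, q), (6, 6, k, 17, u), (6, 6, k, 17, w), (6, 6, k, 17, z)}.
Keep only column(s) C, E (7 duplicate(s) eliminated): {(d, 15), (k, 16), (k, 36), (k, 6), (s, 10), (w, 6)}

{(d, 15), (k, 16), (k, 36), (k, 6), (s, 10), (w, 6)}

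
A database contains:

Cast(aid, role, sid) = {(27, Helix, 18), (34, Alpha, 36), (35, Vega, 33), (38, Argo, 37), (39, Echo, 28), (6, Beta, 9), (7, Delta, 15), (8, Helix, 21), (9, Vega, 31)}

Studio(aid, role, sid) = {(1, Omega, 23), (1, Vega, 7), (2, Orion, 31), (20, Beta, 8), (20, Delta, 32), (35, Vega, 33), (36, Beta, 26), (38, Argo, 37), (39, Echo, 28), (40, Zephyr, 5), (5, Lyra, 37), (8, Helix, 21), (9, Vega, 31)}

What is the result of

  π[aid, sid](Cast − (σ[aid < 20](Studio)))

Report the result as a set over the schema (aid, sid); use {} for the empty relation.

{(27, 18), (34, 36), (35, 33), (38, 37), (39, 28), (6, 9), (7, 15)}

Selection aid < 20: {(1, Omega, 23), (1, Vega, 7), (2, Orion, 31), (5, Lyra, 37), (8, Helix, 21), (9, Vega, 31)}
Taking the difference: {(27, Helix, 18), (34, Alpha, 36), (35, Vega, 33), (38, Argo, 37), (39, Echo, 28), (6, Beta, 9), (7, Delta, 15)}
Keep only column(s) aid, sid: {(27, 18), (34, 36), (35, 33), (38, 37), (39, 28), (6, 9), (7, 15)}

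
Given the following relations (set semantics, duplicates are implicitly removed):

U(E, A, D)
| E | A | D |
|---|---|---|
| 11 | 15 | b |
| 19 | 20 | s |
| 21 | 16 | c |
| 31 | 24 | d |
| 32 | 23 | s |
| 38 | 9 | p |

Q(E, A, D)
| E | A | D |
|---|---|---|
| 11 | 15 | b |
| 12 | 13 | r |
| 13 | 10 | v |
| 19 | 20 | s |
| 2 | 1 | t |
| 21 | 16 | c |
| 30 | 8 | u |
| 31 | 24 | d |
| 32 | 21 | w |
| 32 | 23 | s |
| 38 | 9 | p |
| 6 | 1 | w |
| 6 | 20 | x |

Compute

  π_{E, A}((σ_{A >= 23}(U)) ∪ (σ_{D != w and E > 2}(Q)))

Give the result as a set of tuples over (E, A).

{(11, 15), (12, 13), (13, 10), (19, 20), (21, 16), (30, 8), (31, 24), (32, 23), (38, 9), (6, 20)}

Filtering on A >= 23 leaves {(31, 24, d), (32, 23, s)}.
Filtering on D != w and E > 2 leaves {(11, 15, b), (12, 13, r), (13, 10, v), (19, 20, s), (21, 16, c), (30, 8, u), (31, 24, d), (32, 23, s), (38, 9, p), (6, 20, x)}.
Set union of the two operands is {(11, 15, b), (12, 13, r), (13, 10, v), (19, 20, s), (21, 16, c), (30, 8, u), (31, 24, d), (32, 23, s), (38, 9, p), (6, 20, x)}.
π[E, A]: project onto (E, A) → {(11, 15), (12, 13), (13, 10), (19, 20), (21, 16), (30, 8), (31, 24), (32, 23), (38, 9), (6, 20)}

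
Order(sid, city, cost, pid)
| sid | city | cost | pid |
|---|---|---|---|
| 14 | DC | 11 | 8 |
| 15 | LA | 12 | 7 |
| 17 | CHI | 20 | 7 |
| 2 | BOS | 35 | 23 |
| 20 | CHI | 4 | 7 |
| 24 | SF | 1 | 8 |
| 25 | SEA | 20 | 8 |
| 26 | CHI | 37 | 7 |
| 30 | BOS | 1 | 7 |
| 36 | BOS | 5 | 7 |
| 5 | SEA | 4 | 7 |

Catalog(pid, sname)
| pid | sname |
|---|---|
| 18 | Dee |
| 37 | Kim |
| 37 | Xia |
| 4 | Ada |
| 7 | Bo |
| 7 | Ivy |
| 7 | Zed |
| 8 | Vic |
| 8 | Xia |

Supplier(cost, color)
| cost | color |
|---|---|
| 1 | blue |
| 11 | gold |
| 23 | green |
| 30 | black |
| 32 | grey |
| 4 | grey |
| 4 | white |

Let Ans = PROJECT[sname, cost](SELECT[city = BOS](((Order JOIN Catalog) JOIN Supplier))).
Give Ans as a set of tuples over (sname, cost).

Natural join on pid: {(14, DC, 11, 8, Vic), (14, DC, 11, 8, Xia), (15, LA, 12, 7, Bo), (15, LA, 12, 7, Ivy), (15, LA, 12, 7, Zed), (17, CHI, 20, 7, Bo), (17, CHI, 20, 7, Ivy), (17, CHI, 20, 7, Zed), (20, CHI, 4, 7, Bo), (20, CHI, 4, 7, Ivy), (20, CHI, 4, 7, Zed), (24, SF, 1, 8, Vic), (24, SF, 1, 8, Xia), (25, SEA, 20, 8, Vic), (25, SEA, 20, 8, Xia), (26, CHI, 37, 7, Bo), (26, CHI, 37, 7, Ivy), (26, CHI, 37, 7, Zed), (30, BOS, 1, 7, Bo), (30, BOS, 1, 7, Ivy), (30, BOS, 1, 7, Zed), (36, BOS, 5, 7, Bo), (36, BOS, 5, 7, Ivy), (36, BOS, 5, 7, Zed), (5, SEA, 4, 7, Bo), (5, SEA, 4, 7, Ivy), (5, SEA, 4, 7, Zed)}
Natural join on cost: {(14, DC, 11, 8, Vic, gold), (14, DC, 11, 8, Xia, gold), (20, CHI, 4, 7, Bo, grey), (20, CHI, 4, 7, Bo, white), (20, CHI, 4, 7, Ivy, grey), (20, CHI, 4, 7, Ivy, white), (20, CHI, 4, 7, Zed, grey), (20, CHI, 4, 7, Zed, white), (24, SF, 1, 8, Vic, blue), (24, SF, 1, 8, Xia, blue), (30, BOS, 1, 7, Bo, blue), (30, BOS, 1, 7, Ivy, blue), (30, BOS, 1, 7, Zed, blue), (5, SEA, 4, 7, Bo, grey), (5, SEA, 4, 7, Bo, white), (5, SEA, 4, 7, Ivy, grey), (5, SEA, 4, 7, Ivy, white), (5, SEA, 4, 7, Zed, grey), (5, SEA, 4, 7, Zed, white)}
σ[city = BOS]: keep tuples satisfying city = BOS → {(30, BOS, 1, 7, Bo, blue), (30, BOS, 1, 7, Ivy, blue), (30, BOS, 1, 7, Zed, blue)}
π_{sname, cost} gives {(Bo, 1), (Ivy, 1), (Zed, 1)}.

{(Bo, 1), (Ivy, 1), (Zed, 1)}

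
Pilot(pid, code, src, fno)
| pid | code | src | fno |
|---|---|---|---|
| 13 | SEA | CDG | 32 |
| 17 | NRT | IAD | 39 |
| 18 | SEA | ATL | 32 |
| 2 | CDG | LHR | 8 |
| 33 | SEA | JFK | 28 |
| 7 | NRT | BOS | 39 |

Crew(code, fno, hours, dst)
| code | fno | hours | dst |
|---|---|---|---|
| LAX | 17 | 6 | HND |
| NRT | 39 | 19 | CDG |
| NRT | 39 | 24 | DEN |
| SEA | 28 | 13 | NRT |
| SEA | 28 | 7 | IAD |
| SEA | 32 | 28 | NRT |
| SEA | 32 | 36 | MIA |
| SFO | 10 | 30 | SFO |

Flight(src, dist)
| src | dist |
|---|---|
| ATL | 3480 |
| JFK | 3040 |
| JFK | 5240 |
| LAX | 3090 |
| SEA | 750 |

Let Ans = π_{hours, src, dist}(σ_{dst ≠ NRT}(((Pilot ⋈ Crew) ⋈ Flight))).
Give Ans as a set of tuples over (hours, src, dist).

Joining Pilot and Crew on code, fno yields {(13, SEA, CDG, 32, 28, NRT), (13, SEA, CDG, 32, 36, MIA), (17, NRT, IAD, 39, 19, CDG), (17, NRT, IAD, 39, 24, DEN), (18, SEA, ATL, 32, 28, NRT), (18, SEA, ATL, 32, 36, MIA), (33, SEA, JFK, 28, 13, NRT), (33, SEA, JFK, 28, 7, IAD), (7, NRT, BOS, 39, 19, CDG), (7, NRT, BOS, 39, 24, DEN)}.
Joining (Pilot ⋈ Crew) and Flight on src yields {(18, SEA, ATL, 32, 28, NRT, 3480), (18, SEA, ATL, 32, 36, MIA, 3480), (33, SEA, JFK, 28, 13, NRT, 3040), (33, SEA, JFK, 28, 13, NRT, 5240), (33, SEA, JFK, 28, 7, IAD, 3040), (33, SEA, JFK, 28, 7, IAD, 5240)}.
Selection dst ≠ NRT: {(18, SEA, ATL, 32, 36, MIA, 3480), (33, SEA, JFK, 28, 7, IAD, 3040), (33, SEA, JFK, 28, 7, IAD, 5240)}
π[hours, src, dist]: project onto (hours, src, dist) → {(36, ATL, 3480), (7, JFK, 3040), (7, JFK, 5240)}

{(36, ATL, 3480), (7, JFK, 3040), (7, JFK, 5240)}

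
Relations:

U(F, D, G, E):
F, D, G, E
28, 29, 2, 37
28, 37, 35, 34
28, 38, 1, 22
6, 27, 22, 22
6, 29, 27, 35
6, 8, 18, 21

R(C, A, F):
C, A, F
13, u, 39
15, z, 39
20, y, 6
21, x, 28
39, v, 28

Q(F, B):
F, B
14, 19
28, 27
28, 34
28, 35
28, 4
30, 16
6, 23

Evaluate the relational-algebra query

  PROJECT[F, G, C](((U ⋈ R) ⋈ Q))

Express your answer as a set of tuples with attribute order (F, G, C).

{(28, 1, 21), (28, 1, 39), (28, 2, 21), (28, 2, 39), (28, 35, 21), (28, 35, 39), (6, 18, 20), (6, 22, 20), (6, 27, 20)}

Natural join on F: {(28, 29, 2, 37, 21, x), (28, 29, 2, 37, 39, v), (28, 37, 35, 34, 21, x), (28, 37, 35, 34, 39, v), (28, 38, 1, 22, 21, x), (28, 38, 1, 22, 39, v), (6, 27, 22, 22, 20, y), (6, 29, 27, 35, 20, y), (6, 8, 18, 21, 20, y)}
Natural join on F: {(28, 29, 2, 37, 21, x, 27), (28, 29, 2, 37, 21, x, 34), (28, 29, 2, 37, 21, x, 35), (28, 29, 2, 37, 21, x, 4), (28, 29, 2, 37, 39, v, 27), (28, 29, 2, 37, 39, v, 34), (28, 29, 2, 37, 39, v, 35), (28, 29, 2, 37, 39, v, 4), (28, 37, 35, 34, 21, x, 27), (28, 37, 35, 34, 21, x, 34), (28, 37, 35, 34, 21, x, 35), (28, 37, 35, 34, 21, x, 4), (28, 37, 35, 34, 39, v, 27), (28, 37, 35, 34, 39, v, 34), (28, 37, 35, 34, 39, v, 35), (28, 37, 35, 34, 39, v, 4), (28, 38, 1, 22, 21, x, 27), (28, 38, 1, 22, 21, x, 34), (28, 38, 1, 22, 21, x, 35), (28, 38, 1, 22, 21, x, 4), (28, 38, 1, 22, 39, v, 27), (28, 38, 1, 22, 39, v, 34), (28, 38, 1, 22, 39, v, 35), (28, 38, 1, 22, 39, v, 4), (6, 27, 22, 22, 20, y, 23), (6, 29, 27, 35, 20, y, 23), (6, 8, 18, 21, 20, y, 23)}
π_{F, G, C} gives {(28, 1, 21), (28, 1, 39), (28, 2, 21), (28, 2, 39), (28, 35, 21), (28, 35, 39), (6, 18, 20), (6, 22, 20), (6, 27, 20)} (18 duplicate(s) eliminated).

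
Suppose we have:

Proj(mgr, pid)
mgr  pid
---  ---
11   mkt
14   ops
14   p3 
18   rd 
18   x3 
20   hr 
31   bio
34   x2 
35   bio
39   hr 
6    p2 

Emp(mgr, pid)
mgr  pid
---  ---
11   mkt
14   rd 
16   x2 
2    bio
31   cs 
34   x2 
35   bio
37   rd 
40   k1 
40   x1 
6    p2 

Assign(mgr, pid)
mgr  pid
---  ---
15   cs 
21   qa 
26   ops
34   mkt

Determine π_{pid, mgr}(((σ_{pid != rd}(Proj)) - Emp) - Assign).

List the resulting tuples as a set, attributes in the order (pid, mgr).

{(bio, 31), (hr, 20), (hr, 39), (ops, 14), (p3, 14), (x3, 18)}

Selection pid != rd: {(11, mkt), (14, ops), (14, p3), (18, x3), (20, hr), (31, bio), (34, x2), (35, bio), (39, hr), (6, p2)}
Difference: {(11, mkt), (14, ops), (14, p3), (18, x3), (20, hr), (31, bio), (34, x2), (35, bio), (39, hr), (6, p2)} with {(11, mkt), (14, rd), (16, x2), (2, bio), (31, cs), (34, x2), (35, bio), (37, rd), (40, k1), (40, x1), (6, p2)} → {(14, ops), (14, p3), (18, x3), (20, hr), (31, bio), (39, hr)}
Difference: {(14, ops), (14, p3), (18, x3), (20, hr), (31, bio), (39, hr)} with {(15, cs), (21, qa), (26, ops), (34, mkt)} → {(14, ops), (14, p3), (18, x3), (20, hr), (31, bio), (39, hr)}
Keep only column(s) pid, mgr: {(bio, 31), (hr, 20), (hr, 39), (ops, 14), (p3, 14), (x3, 18)}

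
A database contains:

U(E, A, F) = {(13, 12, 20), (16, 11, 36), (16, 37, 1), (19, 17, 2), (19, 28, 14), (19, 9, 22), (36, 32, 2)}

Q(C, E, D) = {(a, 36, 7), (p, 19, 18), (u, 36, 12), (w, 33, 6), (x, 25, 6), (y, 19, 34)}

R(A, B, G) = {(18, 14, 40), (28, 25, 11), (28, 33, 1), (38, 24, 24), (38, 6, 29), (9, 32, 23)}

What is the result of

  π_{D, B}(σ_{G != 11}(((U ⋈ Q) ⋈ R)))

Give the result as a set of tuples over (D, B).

{(18, 32), (18, 33), (34, 32), (34, 33)}

Joining U and Q on E yields {(19, 17, 2, p, 18), (19, 17, 2, y, 34), (19, 28, 14, p, 18), (19, 28, 14, y, 34), (19, 9, 22, p, 18), (19, 9, 22, y, 34), (36, 32, 2, a, 7), (36, 32, 2, u, 12)}.
Joining (U ⋈ Q) and R on A yields {(19, 28, 14, p, 18, 25, 11), (19, 28, 14, p, 18, 33, 1), (19, 28, 14, y, 34, 25, 11), (19, 28, 14, y, 34, 33, 1), (19, 9, 22, p, 18, 32, 23), (19, 9, 22, y, 34, 32, 23)}.
Filtering on G != 11 leaves {(19, 28, 14, p, 18, 33, 1), (19, 28, 14, y, 34, 33, 1), (19, 9, 22, p, 18, 32, 23), (19, 9, 22, y, 34, 32, 23)}.
Projecting to D, B: {(18, 32), (18, 33), (34, 32), (34, 33)}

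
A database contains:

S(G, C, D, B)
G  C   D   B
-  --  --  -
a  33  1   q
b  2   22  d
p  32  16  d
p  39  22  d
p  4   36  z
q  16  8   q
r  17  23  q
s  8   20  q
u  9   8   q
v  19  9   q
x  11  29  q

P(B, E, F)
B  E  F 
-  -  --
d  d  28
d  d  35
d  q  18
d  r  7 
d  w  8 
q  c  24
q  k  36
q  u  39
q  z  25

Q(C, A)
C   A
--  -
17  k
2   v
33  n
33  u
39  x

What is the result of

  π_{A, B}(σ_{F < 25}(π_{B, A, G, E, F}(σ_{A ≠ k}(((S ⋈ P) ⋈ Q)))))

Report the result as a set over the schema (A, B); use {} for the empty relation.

{(n, q), (u, q), (v, d), (x, d)}

Natural join on B: {(a, 33, 1, q, c, 24), (a, 33, 1, q, k, 36), (a, 33, 1, q, u, 39), (a, 33, 1, q, z, 25), (b, 2, 22, d, d, 28), (b, 2, 22, d, d, 35), (b, 2, 22, d, q, 18), (b, 2, 22, d, r, 7), (b, 2, 22, d, w, 8), (p, 32, 16, d, d, 28), (p, 32, 16, d, d, 35), (p, 32, 16, d, q, 18), (p, 32, 16, d, r, 7), (p, 32, 16, d, w, 8), (p, 39, 22, d, d, 28), (p, 39, 22, d, d, 35), (p, 39, 22, d, q, 18), (p, 39, 22, d, r, 7), (p, 39, 22, d, w, 8), (q, 16, 8, q, c, 24), (q, 16, 8, q, k, 36), (q, 16, 8, q, u, 39), (q, 16, 8, q, z, 25), (r, 17, 23, q, c, 24), (r, 17, 23, q, k, 36), (r, 17, 23, q, u, 39), (r, 17, 23, q, z, 25), (s, 8, 20, q, c, 24), (s, 8, 20, q, k, 36), (s, 8, 20, q, u, 39), (s, 8, 20, q, z, 25), (u, 9, 8, q, c, 24), (u, 9, 8, q, k, 36), (u, 9, 8, q, u, 39), (u, 9, 8, q, z, 25), (v, 19, 9, q, c, 24), (v, 19, 9, q, k, 36), (v, 19, 9, q, u, 39), (v, 19, 9, q, z, 25), (x, 11, 29, q, c, 24), (x, 11, 29, q, k, 36), (x, 11, 29, q, u, 39), (x, 11, 29, q, z, 25)}
Natural join on C: {(a, 33, 1, q, c, 24, n), (a, 33, 1, q, c, 24, u), (a, 33, 1, q, k, 36, n), (a, 33, 1, q, k, 36, u), (a, 33, 1, q, u, 39, n), (a, 33, 1, q, u, 39, u), (a, 33, 1, q, z, 25, n), (a, 33, 1, q, z, 25, u), (b, 2, 22, d, d, 28, v), (b, 2, 22, d, d, 35, v), (b, 2, 22, d, q, 18, v), (b, 2, 22, d, r, 7, v), (b, 2, 22, d, w, 8, v), (p, 39, 22, d, d, 28, x), (p, 39, 22, d, d, 35, x), (p, 39, 22, d, q, 18, x), (p, 39, 22, d, r, 7, x), (p, 39, 22, d, w, 8, x), (r, 17, 23, q, c, 24, k), (r, 17, 23, q, k, 36, k), (r, 17, 23, q, u, 39, k), (r, 17, 23, q, z, 25, k)}
σ[A ≠ k]: keep tuples satisfying A ≠ k → {(a, 33, 1, q, c, 24, n), (a, 33, 1, q, c, 24, u), (a, 33, 1, q, k, 36, n), (a, 33, 1, q, k, 36, u), (a, 33, 1, q, u, 39, n), (a, 33, 1, q, u, 39, u), (a, 33, 1, q, z, 25, n), (a, 33, 1, q, z, 25, u), (b, 2, 22, d, d, 28, v), (b, 2, 22, d, d, 35, v), (b, 2, 22, d, q, 18, v), (b, 2, 22, d, r, 7, v), (b, 2, 22, d, w, 8, v), (p, 39, 22, d, d, 28, x), (p, 39, 22, d, d, 35, x), (p, 39, 22, d, q, 18, x), (p, 39, 22, d, r, 7, x), (p, 39, 22, d, w, 8, x)}
Projecting to B, A, G, E, F: {(d, v, b, d, 28), (d, v, b, d, 35), (d, v, b, q, 18), (d, v, b, r, 7), (d, v, b, w, 8), (d, x, p, d, 28), (d, x, p, d, 35), (d, x, p, q, 18), (d, x, p, r, 7), (d, x, p, w, 8), (q, n, a, c, 24), (q, n, a, k, 36), (q, n, a, u, 39), (q, n, a, z, 25), (q, u, a, c, 24), (q, u, a, k, 36), (q, u, a, u, 39), (q, u, a, z, 25)}
σ[F < 25]: keep tuples satisfying F < 25 → {(d, v, b, q, 18), (d, v, b, r, 7), (d, v, b, w, 8), (d, x, p, q, 18), (d, x, p, r, 7), (d, x, p, w, 8), (q, n, a, c, 24), (q, u, a, c, 24)}
Projecting to A, B (4 duplicate(s) eliminated): {(n, q), (u, q), (v, d), (x, d)}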